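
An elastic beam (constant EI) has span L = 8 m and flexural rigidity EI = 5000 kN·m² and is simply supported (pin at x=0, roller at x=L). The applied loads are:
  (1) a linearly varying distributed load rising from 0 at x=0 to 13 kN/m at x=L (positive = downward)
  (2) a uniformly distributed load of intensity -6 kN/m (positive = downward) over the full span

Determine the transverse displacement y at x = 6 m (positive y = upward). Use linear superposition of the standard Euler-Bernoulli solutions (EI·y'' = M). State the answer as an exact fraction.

y(6) = -179/30000 m

Load 1 — triangular load w₀=13 kN/m (0→w₀ over full span):
  y_1 = -w₀x(7L⁴-10L²x²+3x⁴)/(360LEI) = -13·6·(7·8⁴-10·8²·6²+3·6⁴)/(360·8·5000) = -1547/30000 m
Load 2 — uniform load w=-6 kN/m over full span:
  y_2 = -wx(L³-2Lx²+x³)/(24EI) = -(-6)·6·(8³-2·8·6²+6³)/(24·5000) = 57/1250 m
Superposition: y = Σ y_i = -179/30000 m ≈ -0.005967 m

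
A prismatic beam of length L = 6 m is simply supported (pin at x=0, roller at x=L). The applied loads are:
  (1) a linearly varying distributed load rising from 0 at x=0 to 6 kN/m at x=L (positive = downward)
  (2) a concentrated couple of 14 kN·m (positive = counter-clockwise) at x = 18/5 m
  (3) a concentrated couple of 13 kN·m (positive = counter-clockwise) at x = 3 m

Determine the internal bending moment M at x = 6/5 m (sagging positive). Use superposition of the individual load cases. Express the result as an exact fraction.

M(6/5) = 1539/125 kN·m

Load 1 — triangular load w₀=6 kN/m (0→w₀ over full span):
  M_1 = w₀Lx/6 - w₀x³/(6L) = 6·6·(6/5)/6 - 6·(6/5)³/(6·6) = 864/125 kN·m
Load 2 — applied couple M₀=14 kN·m at a=18/5 m (b=L-a=12/5):
  M_2 = M₀x/L  [x≤a] = 14·(6/5)/6 = 14/5 kN·m
Load 3 — applied couple M₀=13 kN·m at a=3 m (b=L-a=3):
  M_3 = M₀x/L  [x≤a] = 13·(6/5)/6 = 13/5 kN·m
Superposition: M = Σ M_i = 1539/125 kN·m ≈ 12.312000 kN·m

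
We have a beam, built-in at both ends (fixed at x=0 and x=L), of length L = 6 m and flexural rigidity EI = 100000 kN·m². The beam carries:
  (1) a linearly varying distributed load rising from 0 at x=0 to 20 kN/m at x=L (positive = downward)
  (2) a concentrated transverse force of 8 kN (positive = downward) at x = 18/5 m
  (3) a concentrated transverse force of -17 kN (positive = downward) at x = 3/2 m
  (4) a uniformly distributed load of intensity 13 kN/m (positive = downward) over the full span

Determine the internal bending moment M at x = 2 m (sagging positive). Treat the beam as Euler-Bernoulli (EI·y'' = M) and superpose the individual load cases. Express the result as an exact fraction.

M(2) = 566489/36000 kN·m

Load 1 — triangular load w₀=20 kN/m (0→w₀ over full span):
  M_1 = 3w₀Lx/20 - w₀L²/30 - w₀x³/(6L) = 3·20·6·2/20 - 20·6²/30 - 20·2³/(6·6) = 68/9 kN·m
Load 2 — point force P=8 kN at a=18/5 m (b=L-a=12/5):
  M_2 = Pb²(3a+b)x/L³ - Pab²/L²  [x≤a] = 8·(12/5)²·(3·(18/5)+(12/5))·2/6³ - 8·(18/5)·(12/5)²/6² = 128/125 kN·m
Load 3 — point force P=-17 kN at a=3/2 m (b=L-a=9/2):
  M_3 = Pa²(a+3b)(L-x)/L³ - Pa²b/L²  [x>a] = (-17)·(3/2)²·((3/2)+3·(9/2))·(6-2)/6³ - (-17)·(3/2)²·(9/2)/6² = -187/32 kN·m
Load 4 — uniform load w=13 kN/m over full span:
  M_4 = wLx/2 - wL²/12 - wx²/2 = 13·6·2/2 - 13·6²/12 - 13·2²/2 = 13 kN·m
Superposition: M = Σ M_i = 566489/36000 kN·m ≈ 15.735806 kN·m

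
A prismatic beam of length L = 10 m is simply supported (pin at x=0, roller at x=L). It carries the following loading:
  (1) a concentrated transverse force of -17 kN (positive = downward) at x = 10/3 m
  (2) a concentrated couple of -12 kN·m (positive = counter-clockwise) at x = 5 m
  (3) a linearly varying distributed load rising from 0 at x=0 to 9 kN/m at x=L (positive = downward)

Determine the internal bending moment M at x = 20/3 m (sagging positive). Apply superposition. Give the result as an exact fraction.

Load 1 — point force P=-17 kN at a=10/3 m (b=L-a=20/3):
  M_1 = Pa(L-x)/L  [x>a] = (-17)·(10/3)·(10-(20/3))/10 = -170/9 kN·m
Load 2 — applied couple M₀=-12 kN·m at a=5 m (b=L-a=5):
  M_2 = M₀x/L - M₀  [x>a] = (-12)·(20/3)/10 - (-12) = 4 kN·m
Load 3 — triangular load w₀=9 kN/m (0→w₀ over full span):
  M_3 = w₀Lx/6 - w₀x³/(6L) = 9·10·(20/3)/6 - 9·(20/3)³/(6·10) = 500/9 kN·m
Superposition: M = Σ M_i = 122/3 kN·m ≈ 40.666667 kN·m

M(20/3) = 122/3 kN·m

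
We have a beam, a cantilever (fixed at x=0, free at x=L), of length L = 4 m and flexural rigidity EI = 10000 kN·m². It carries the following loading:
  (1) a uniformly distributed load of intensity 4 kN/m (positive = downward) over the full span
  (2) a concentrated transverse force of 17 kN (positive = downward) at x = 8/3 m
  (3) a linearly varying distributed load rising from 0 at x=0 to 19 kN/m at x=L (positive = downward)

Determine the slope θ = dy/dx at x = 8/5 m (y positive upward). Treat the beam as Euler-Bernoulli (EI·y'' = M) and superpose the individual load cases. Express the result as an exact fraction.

θ(8/5) = -7774/390625 rad

Load 1 — uniform load w=4 kN/m over full span:
  θ_1 = -wx(x²-3Lx+3L²)/(6EI) = -4·(8/5)·((8/5)²-3·4·(8/5)+3·4²)/(6·10000) = -784/234375 rad
Load 2 — point force P=17 kN at a=8/3 m (b=L-a=4/3):
  θ_2 = -Px(2a-x)/(2EI)  [x≤a] = -17·(8/5)·(2·(8/3)-(8/5))/(2·10000) = -238/46875 rad
Load 3 — triangular load w₀=19 kN/m (0→w₀ over full span):
  θ_3 = (w₀Lx²/4-w₀L²x/3-w₀x⁴/(24L))/EI = (19·4·(8/5)²/4-19·4²·(8/5)/3-19·(8/5)⁴/(24·4))/10000 = -4484/390625 rad
Superposition: θ = Σ θ_i = -7774/390625 rad ≈ -0.019901 rad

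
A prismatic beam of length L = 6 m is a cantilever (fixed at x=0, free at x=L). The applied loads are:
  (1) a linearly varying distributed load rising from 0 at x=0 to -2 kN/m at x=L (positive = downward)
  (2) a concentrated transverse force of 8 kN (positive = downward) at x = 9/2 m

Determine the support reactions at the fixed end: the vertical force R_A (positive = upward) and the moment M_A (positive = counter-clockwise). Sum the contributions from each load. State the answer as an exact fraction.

R_A = 2 kN, M_A = 12 kN·m

Load 1 — triangular load w₀=-2 kN/m (0→w₀ over full span):
  R_A = w₀L/2 = (-2)·6/2 = -6 kN
  M_A = w₀L²/3 = (-2)·6²/3 = -24 kN·m
Load 2 — point force P=8 kN at a=9/2 m (b=L-a=3/2):
  R_A = P = 8 kN
  M_A = Pa = 8·(9/2) = 36 kN·m
Superposition: R_A = 2 kN, M_A = 12 kN·m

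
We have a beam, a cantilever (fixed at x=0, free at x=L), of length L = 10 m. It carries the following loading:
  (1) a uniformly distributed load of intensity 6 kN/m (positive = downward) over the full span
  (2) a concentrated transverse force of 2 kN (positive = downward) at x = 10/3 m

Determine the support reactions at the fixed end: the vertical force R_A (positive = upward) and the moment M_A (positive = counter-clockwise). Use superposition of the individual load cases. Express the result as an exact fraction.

Load 1 — uniform load w=6 kN/m over full span:
  R_A = wL = 6·10 = 60 kN
  M_A = wL²/2 = 6·10²/2 = 300 kN·m
Load 2 — point force P=2 kN at a=10/3 m (b=L-a=20/3):
  R_A = P = 2 kN
  M_A = Pa = 2·(10/3) = 20/3 kN·m
Superposition: R_A = 62 kN, M_A = 920/3 kN·m

R_A = 62 kN, M_A = 920/3 kN·m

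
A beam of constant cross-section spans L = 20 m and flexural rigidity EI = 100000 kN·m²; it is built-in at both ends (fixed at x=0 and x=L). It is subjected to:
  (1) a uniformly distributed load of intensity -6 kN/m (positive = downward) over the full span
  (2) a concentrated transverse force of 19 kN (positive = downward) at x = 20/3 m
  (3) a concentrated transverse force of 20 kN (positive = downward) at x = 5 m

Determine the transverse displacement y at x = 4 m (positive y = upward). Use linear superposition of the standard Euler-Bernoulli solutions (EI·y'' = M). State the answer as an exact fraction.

Load 1 — uniform load w=-6 kN/m over full span:
  y_1 = -wx²(L-x)²/(24EI) = -(-6)·4²·(20-4)²/(24·100000) = 32/3125 m
Load 2 — point force P=19 kN at a=20/3 m (b=L-a=40/3):
  y_2 = -Pb²x²(3aL-(3a+b)x)/(6L³EI)  [x≤a] = -19·(40/3)²·4²·(3·(20/3)·20-(3·(20/3)+(40/3))·4)/(6·20³·100000) = -152/50625 m
Load 3 — point force P=20 kN at a=5 m (b=L-a=15):
  y_3 = -Pb²x²(3aL-(3a+b)x)/(6L³EI)  [x≤a] = -20·15²·4²·(3·5·20-(3·5+15)·4)/(6·20³·100000) = -27/10000 m
Superposition: y = Σ y_i = 18377/4050000 m ≈ 0.004538 m

y(4) = 18377/4050000 m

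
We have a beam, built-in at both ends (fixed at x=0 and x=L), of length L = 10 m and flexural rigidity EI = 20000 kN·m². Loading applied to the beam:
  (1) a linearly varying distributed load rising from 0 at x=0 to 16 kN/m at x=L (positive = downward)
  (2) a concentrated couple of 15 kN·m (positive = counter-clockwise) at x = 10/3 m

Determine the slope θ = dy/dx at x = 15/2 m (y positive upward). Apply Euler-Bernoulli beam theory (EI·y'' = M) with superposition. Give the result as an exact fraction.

Load 1 — triangular load w₀=16 kN/m (0→w₀ over full span):
  θ_1 = -w₀(2x(L-x)(L-2x)(x+2L)+x²(L-x)²)/(120LEI) = -16·(2·(15/2)·(10-(15/2))·(10-2·(15/2))·((15/2)+2·10)+(15/2)²·(10-(15/2))²)/(120·10·20000) = 41/12800 rad
Load 2 — applied couple M₀=15 kN·m at a=10/3 m (b=L-a=20/3):
  θ_2 = (R_Ax²/2 - M_Ax - M₀(x-a))/EI  [x>a] with R_A=2, M_A=0 = (2·(15/2)²/2 - 0·(15/2) - 15·((15/2)-(10/3)))/20000 = -1/3200 rad
Superposition: θ = Σ θ_i = 37/12800 rad ≈ 0.002891 rad

θ(15/2) = 37/12800 rad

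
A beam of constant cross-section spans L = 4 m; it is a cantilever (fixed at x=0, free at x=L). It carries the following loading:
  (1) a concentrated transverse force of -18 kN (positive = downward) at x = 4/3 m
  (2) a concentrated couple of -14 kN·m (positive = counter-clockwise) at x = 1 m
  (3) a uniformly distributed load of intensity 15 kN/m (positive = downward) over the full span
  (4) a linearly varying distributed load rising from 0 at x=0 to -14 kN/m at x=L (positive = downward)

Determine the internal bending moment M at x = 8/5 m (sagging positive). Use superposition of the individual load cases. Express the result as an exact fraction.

M(8/5) = -1368/125 kN·m

Load 1 — point force P=-18 kN at a=4/3 m (b=L-a=8/3):
  M_1 = 0  [x>a] = 0 kN·m
Load 2 — applied couple M₀=-14 kN·m at a=1 m (b=L-a=3):
  M_2 = 0  [x>a] = 0 kN·m
Load 3 — uniform load w=15 kN/m over full span:
  M_3 = -w(L-x)²/2 = -15·(4-(8/5))²/2 = -216/5 kN·m
Load 4 — triangular load w₀=-14 kN/m (0→w₀ over full span):
  M_4 = w₀Lx/2 - w₀L²/3 - w₀x³/(6L) = (-14)·4·(8/5)/2 - (-14)·4²/3 - (-14)·(8/5)³/(6·4) = 4032/125 kN·m
Superposition: M = Σ M_i = -1368/125 kN·m ≈ -10.944000 kN·m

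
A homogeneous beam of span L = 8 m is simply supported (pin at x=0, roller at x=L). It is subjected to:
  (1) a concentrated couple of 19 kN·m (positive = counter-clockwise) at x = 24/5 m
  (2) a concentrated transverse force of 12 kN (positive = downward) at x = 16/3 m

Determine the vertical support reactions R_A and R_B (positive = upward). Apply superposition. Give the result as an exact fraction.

Load 1 — applied couple M₀=19 kN·m at a=24/5 m (b=L-a=16/5):
  R_A = M₀/L = 19/8 kN
  R_B = -M₀/L = -19/8 kN
Load 2 — point force P=12 kN at a=16/3 m (b=L-a=8/3):
  R_A = Pb/L = 12·(8/3)/8 = 4 kN
  R_B = Pa/L = 12·(16/3)/8 = 8 kN
Superposition: R_A = 51/8 kN, R_B = 45/8 kN

R_A = 51/8 kN, R_B = 45/8 kN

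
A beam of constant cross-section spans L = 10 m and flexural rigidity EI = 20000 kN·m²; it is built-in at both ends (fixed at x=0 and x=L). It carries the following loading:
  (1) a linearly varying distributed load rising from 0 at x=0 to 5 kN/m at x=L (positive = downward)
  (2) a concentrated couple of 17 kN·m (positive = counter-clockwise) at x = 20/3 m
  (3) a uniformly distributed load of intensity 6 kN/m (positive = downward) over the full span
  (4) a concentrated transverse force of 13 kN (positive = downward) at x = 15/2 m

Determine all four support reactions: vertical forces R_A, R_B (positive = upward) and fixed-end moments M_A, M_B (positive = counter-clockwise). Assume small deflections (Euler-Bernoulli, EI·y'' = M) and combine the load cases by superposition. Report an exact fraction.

R_A = 20063/480 kN, M_A = 7529/96 kN·m, R_B = 26977/480 kN, M_B = -2985/32 kN·m

Load 1 — triangular load w₀=5 kN/m (0→w₀ over full span):
  R_A = 3w₀L/20 = 3·5·10/20 = 15/2 kN
  M_A = w₀L²/30 = 5·10²/30 = 50/3 kN·m
  R_B = 7w₀L/20 = 7·5·10/20 = 35/2 kN
  M_B = -w₀L²/20 = -5·10²/20 = -25 kN·m
Load 2 — applied couple M₀=17 kN·m at a=20/3 m (b=L-a=10/3):
  R_A = 6M₀ab/L³ = 6·17·(20/3)·(10/3)/10³ = 34/15 kN
  M_A = M₀b(2a-b)/L² = 17·(10/3)·(2·(20/3)-(10/3))/10² = 17/3 kN·m
  R_B = -6M₀ab/L³ = -6·17·(20/3)·(10/3)/10³ = -34/15 kN
  M_B = M₀a(2b-a)/L² = 17·(20/3)·(2·(10/3)-(20/3))/10² = 0 kN·m
Load 3 — uniform load w=6 kN/m over full span:
  R_A = wL/2 = 6·10/2 = 30 kN
  M_A = wL²/12 = 6·10²/12 = 50 kN·m
  R_B = wL/2 = 6·10/2 = 30 kN
  M_B = -wL²/12 = -6·10²/12 = -50 kN·m
Load 4 — point force P=13 kN at a=15/2 m (b=L-a=5/2):
  R_A = Pb²(3a+b)/L³ = 13·(5/2)²·(3·(15/2)+(5/2))/10³ = 65/32 kN
  M_A = Pab²/L² = 13·(15/2)·(5/2)²/10² = 195/32 kN·m
  R_B = Pa²(a+3b)/L³ = 13·(15/2)²·((15/2)+3·(5/2))/10³ = 351/32 kN
  M_B = -Pa²b/L² = -13·(15/2)²·(5/2)/10² = -585/32 kN·m
Superposition: R_A = 20063/480 kN, M_A = 7529/96 kN·m, R_B = 26977/480 kN, M_B = -2985/32 kN·m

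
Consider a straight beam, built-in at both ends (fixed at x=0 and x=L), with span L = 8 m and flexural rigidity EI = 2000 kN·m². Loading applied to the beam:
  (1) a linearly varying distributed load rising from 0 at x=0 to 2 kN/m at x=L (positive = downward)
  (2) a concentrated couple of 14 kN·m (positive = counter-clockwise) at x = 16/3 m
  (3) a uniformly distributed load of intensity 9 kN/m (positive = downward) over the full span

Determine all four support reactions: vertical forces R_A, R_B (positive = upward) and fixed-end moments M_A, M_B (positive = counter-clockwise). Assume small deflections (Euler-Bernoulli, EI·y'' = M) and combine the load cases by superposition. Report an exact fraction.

Load 1 — triangular load w₀=2 kN/m (0→w₀ over full span):
  R_A = 3w₀L/20 = 3·2·8/20 = 12/5 kN
  M_A = w₀L²/30 = 2·8²/30 = 64/15 kN·m
  R_B = 7w₀L/20 = 7·2·8/20 = 28/5 kN
  M_B = -w₀L²/20 = -2·8²/20 = -32/5 kN·m
Load 2 — applied couple M₀=14 kN·m at a=16/3 m (b=L-a=8/3):
  R_A = 6M₀ab/L³ = 6·14·(16/3)·(8/3)/8³ = 7/3 kN
  M_A = M₀b(2a-b)/L² = 14·(8/3)·(2·(16/3)-(8/3))/8² = 14/3 kN·m
  R_B = -6M₀ab/L³ = -6·14·(16/3)·(8/3)/8³ = -7/3 kN
  M_B = M₀a(2b-a)/L² = 14·(16/3)·(2·(8/3)-(16/3))/8² = 0 kN·m
Load 3 — uniform load w=9 kN/m over full span:
  R_A = wL/2 = 9·8/2 = 36 kN
  M_A = wL²/12 = 9·8²/12 = 48 kN·m
  R_B = wL/2 = 9·8/2 = 36 kN
  M_B = -wL²/12 = -9·8²/12 = -48 kN·m
Superposition: R_A = 611/15 kN, M_A = 854/15 kN·m, R_B = 589/15 kN, M_B = -272/5 kN·m

R_A = 611/15 kN, M_A = 854/15 kN·m, R_B = 589/15 kN, M_B = -272/5 kN·m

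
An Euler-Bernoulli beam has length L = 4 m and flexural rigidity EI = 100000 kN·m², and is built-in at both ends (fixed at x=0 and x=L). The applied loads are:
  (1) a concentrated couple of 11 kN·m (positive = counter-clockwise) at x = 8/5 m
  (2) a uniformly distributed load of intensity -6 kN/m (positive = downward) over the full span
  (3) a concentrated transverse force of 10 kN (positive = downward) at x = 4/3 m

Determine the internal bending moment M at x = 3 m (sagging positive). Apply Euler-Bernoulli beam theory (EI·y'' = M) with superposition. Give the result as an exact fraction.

M(3) = -1222/675 kN·m

Load 1 — applied couple M₀=11 kN·m at a=8/5 m (b=L-a=12/5):
  M_1 = R_Ax - M_A - M₀  [x>a] with R_A=99/25, M_A=33/25 = (99/25)·3 - (33/25) - 11 = -11/25 kN·m
Load 2 — uniform load w=-6 kN/m over full span:
  M_2 = wLx/2 - wL²/12 - wx²/2 = (-6)·4·3/2 - (-6)·4²/12 - (-6)·3²/2 = -1 kN·m
Load 3 — point force P=10 kN at a=4/3 m (b=L-a=8/3):
  M_3 = Pa²(a+3b)(L-x)/L³ - Pa²b/L²  [x>a] = 10·(4/3)²·((4/3)+3·(8/3))·(4-3)/4³ - 10·(4/3)²·(8/3)/4² = -10/27 kN·m
Superposition: M = Σ M_i = -1222/675 kN·m ≈ -1.810370 kN·m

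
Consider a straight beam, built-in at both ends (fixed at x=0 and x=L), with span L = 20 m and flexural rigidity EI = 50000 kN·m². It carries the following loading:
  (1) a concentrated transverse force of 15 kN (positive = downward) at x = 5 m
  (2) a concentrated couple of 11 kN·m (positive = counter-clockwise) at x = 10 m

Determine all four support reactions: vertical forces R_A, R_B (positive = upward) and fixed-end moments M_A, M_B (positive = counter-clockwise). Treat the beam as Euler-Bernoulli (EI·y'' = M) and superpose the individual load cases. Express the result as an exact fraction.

Load 1 — point force P=15 kN at a=5 m (b=L-a=15):
  R_A = Pb²(3a+b)/L³ = 15·15²·(3·5+15)/20³ = 405/32 kN
  M_A = Pab²/L² = 15·5·15²/20² = 675/16 kN·m
  R_B = Pa²(a+3b)/L³ = 15·5²·(5+3·15)/20³ = 75/32 kN
  M_B = -Pa²b/L² = -15·5²·15/20² = -225/16 kN·m
Load 2 — applied couple M₀=11 kN·m at a=10 m (b=L-a=10):
  R_A = 6M₀ab/L³ = 6·11·10·10/20³ = 33/40 kN
  M_A = M₀b(2a-b)/L² = 11·10·(2·10-10)/20² = 11/4 kN·m
  R_B = -6M₀ab/L³ = -6·11·10·10/20³ = -33/40 kN
  M_B = M₀a(2b-a)/L² = 11·10·(2·10-10)/20² = 11/4 kN·m
Superposition: R_A = 2157/160 kN, M_A = 719/16 kN·m, R_B = 243/160 kN, M_B = -181/16 kN·m

R_A = 2157/160 kN, M_A = 719/16 kN·m, R_B = 243/160 kN, M_B = -181/16 kN·m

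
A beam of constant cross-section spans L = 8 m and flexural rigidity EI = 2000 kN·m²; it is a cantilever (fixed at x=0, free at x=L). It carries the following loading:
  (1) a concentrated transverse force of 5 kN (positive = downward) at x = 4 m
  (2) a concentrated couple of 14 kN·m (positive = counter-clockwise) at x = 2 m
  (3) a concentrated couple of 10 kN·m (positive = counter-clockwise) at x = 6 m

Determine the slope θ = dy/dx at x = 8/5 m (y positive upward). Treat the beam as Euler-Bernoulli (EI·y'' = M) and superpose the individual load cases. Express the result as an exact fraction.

Load 1 — point force P=5 kN at a=4 m (b=L-a=4):
  θ_1 = -Px(2a-x)/(2EI)  [x≤a] = -5·(8/5)·(2·4-(8/5))/(2·2000) = -8/625 rad
Load 2 — applied couple M₀=14 kN·m at a=2 m (b=L-a=6):
  θ_2 = M₀x/EI  [x≤a] = 14·(8/5)/2000 = 7/625 rad
Load 3 — applied couple M₀=10 kN·m at a=6 m (b=L-a=2):
  θ_3 = M₀x/EI  [x≤a] = 10·(8/5)/2000 = 1/125 rad
Superposition: θ = Σ θ_i = 4/625 rad ≈ 0.006400 rad

θ(8/5) = 4/625 rad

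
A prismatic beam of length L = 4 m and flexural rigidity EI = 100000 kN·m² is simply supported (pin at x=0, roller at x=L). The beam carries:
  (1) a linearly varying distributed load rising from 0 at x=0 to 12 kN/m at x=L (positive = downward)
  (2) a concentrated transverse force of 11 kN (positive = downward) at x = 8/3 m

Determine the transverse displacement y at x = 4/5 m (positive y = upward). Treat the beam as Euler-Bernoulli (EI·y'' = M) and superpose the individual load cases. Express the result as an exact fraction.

Load 1 — triangular load w₀=12 kN/m (0→w₀ over full span):
  y_1 = -w₀x(7L⁴-10L²x²+3x⁴)/(360LEI) = -12·(4/5)·(7·4⁴-10·4²·(4/5)²+3·(4/5)⁴)/(360·4·100000) = -5504/48828125 m
Load 2 — point force P=11 kN at a=8/3 m (b=L-a=4/3):
  y_2 = -Pbx(L²-b²-x²)/(6LEI)  [x≤a] = -11·(4/3)·(4/5)·(4²-(4/3)²-(4/5)²)/(6·4·100000) = -2101/31640625 m
Superposition: y = Σ y_i = -708449/3955078125 m ≈ -0.000179 m

y(4/5) = -708449/3955078125 m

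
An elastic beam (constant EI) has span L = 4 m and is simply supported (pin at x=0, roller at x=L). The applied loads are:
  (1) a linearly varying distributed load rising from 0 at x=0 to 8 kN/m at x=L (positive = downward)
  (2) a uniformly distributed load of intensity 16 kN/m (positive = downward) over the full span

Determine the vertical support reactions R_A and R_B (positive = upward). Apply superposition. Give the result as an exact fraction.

Load 1 — triangular load w₀=8 kN/m (0→w₀ over full span):
  R_A = w₀L/6 = 8·4/6 = 16/3 kN
  R_B = w₀L/3 = 8·4/3 = 32/3 kN
Load 2 — uniform load w=16 kN/m over full span:
  R_A = wL/2 = 16·4/2 = 32 kN
  R_B = wL/2 = 16·4/2 = 32 kN
Superposition: R_A = 112/3 kN, R_B = 128/3 kN

R_A = 112/3 kN, R_B = 128/3 kN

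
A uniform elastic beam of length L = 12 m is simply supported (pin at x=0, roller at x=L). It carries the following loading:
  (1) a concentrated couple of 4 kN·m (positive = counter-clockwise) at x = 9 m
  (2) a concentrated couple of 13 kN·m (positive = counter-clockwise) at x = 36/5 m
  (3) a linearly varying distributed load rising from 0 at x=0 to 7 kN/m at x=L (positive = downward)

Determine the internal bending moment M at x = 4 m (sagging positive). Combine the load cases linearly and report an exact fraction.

Load 1 — applied couple M₀=4 kN·m at a=9 m (b=L-a=3):
  M_1 = M₀x/L  [x≤a] = 4·4/12 = 4/3 kN·m
Load 2 — applied couple M₀=13 kN·m at a=36/5 m (b=L-a=24/5):
  M_2 = M₀x/L  [x≤a] = 13·4/12 = 13/3 kN·m
Load 3 — triangular load w₀=7 kN/m (0→w₀ over full span):
  M_3 = w₀Lx/6 - w₀x³/(6L) = 7·12·4/6 - 7·4³/(6·12) = 448/9 kN·m
Superposition: M = Σ M_i = 499/9 kN·m ≈ 55.444444 kN·m

M(4) = 499/9 kN·m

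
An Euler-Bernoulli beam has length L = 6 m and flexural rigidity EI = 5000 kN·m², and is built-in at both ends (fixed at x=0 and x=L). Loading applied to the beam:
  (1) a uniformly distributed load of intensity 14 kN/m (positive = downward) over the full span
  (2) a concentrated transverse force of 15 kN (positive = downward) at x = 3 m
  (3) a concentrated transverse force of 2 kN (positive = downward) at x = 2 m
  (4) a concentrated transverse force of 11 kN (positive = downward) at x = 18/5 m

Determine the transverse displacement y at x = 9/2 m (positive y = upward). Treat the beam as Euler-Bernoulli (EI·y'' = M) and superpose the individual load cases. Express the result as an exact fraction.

y(9/2) = -203551/24000000 m

Load 1 — uniform load w=14 kN/m over full span:
  y_1 = -wx²(L-x)²/(24EI) = -14·(9/2)²·(6-(9/2))²/(24·5000) = -1701/320000 m
Load 2 — point force P=15 kN at a=3 m (b=L-a=3):
  y_2 = -Pa²(L-x)²(3bL-(3b+a)(L-x))/(6L³EI)  [x>a] = -15·3²·(6-(9/2))²·(3·3·6-(3·3+3)·(6-(9/2)))/(6·6³·5000) = -27/16000 m
Load 3 — point force P=2 kN at a=2 m (b=L-a=4):
  y_3 = -Pa²(L-x)²(3bL-(3b+a)(L-x))/(6L³EI)  [x>a] = -2·2²·(6-(9/2))²·(3·4·6-(3·4+2)·(6-(9/2)))/(6·6³·5000) = -17/120000 m
Load 4 — point force P=11 kN at a=18/5 m (b=L-a=12/5):
  y_4 = -Pa²(L-x)²(3bL-(3b+a)(L-x))/(6L³EI)  [x>a] = -11·(18/5)²·(6-(9/2))²·(3·(12/5)·6-(3·(12/5)+(18/5))·(6-(9/2)))/(6·6³·5000) = -2673/2000000 m
Superposition: y = Σ y_i = -203551/24000000 m ≈ -0.008481 m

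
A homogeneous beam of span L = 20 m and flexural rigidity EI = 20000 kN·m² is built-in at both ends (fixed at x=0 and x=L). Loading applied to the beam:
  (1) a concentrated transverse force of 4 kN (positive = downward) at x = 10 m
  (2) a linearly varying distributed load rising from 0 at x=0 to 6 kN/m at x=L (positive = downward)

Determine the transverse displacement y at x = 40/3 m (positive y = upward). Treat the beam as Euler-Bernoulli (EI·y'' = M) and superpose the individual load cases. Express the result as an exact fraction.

Load 1 — point force P=4 kN at a=10 m (b=L-a=10):
  y_1 = -Pa²(L-x)²(3bL-(3b+a)(L-x))/(6L³EI)  [x>a] = -4·10²·(20-(40/3))²·(3·10·20-(3·10+10)·(20-(40/3)))/(6·20³·20000) = -1/162 m
Load 2 — triangular load w₀=6 kN/m (0→w₀ over full span):
  y_2 = -w₀x²(L-x)²(x+2L)/(120LEI) = -6·(40/3)²·(20-(40/3))²·((40/3)+2·20)/(120·20·20000) = -64/1215 m
Superposition: y = Σ y_i = -143/2430 m ≈ -0.058848 m

y(40/3) = -143/2430 m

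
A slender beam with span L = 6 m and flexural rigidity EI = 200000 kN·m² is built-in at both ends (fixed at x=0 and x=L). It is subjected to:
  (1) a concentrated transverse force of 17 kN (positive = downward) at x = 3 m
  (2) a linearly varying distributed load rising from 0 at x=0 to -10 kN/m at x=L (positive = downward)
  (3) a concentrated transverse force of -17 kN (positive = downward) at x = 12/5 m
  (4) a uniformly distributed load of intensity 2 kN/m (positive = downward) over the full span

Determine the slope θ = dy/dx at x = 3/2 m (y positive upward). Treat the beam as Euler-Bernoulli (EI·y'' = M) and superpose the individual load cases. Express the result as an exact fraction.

Load 1 — point force P=17 kN at a=3 m (b=L-a=3):
  θ_1 = -Pb²x(2aL-(3a+b)x)/(2L³EI)  [x≤a] = -17·3²·(3/2)·(2·3·6-(3·3+3)·(3/2))/(2·6³·200000) = -153/3200000 rad
Load 2 — triangular load w₀=-10 kN/m (0→w₀ over full span):
  θ_2 = -w₀(2x(L-x)(L-2x)(x+2L)+x²(L-x)²)/(120LEI) = -(-10)·(2·(3/2)·(6-(3/2))·(6-2·(3/2))·((3/2)+2·6)+(3/2)²·(6-(3/2))²)/(120·6·200000) = 1053/25600000 rad
Load 3 — point force P=-17 kN at a=12/5 m (b=L-a=18/5):
  θ_3 = -Pb²x(2aL-(3a+b)x)/(2L³EI)  [x≤a] = -(-17)·(18/5)²·(3/2)·(2·(12/5)·6-(3·(12/5)+(18/5))·(3/2))/(2·6³·200000) = 9639/200000000 rad
Load 4 — uniform load w=2 kN/m over full span:
  θ_4 = -wx(L-x)(L-2x)/(12EI) = -2·(3/2)·(6-(3/2))·(6-2·(3/2))/(12·200000) = -27/1600000 rad
Superposition: θ = Σ θ_i = 78849/3200000000 rad ≈ 0.000025 rad

θ(3/2) = 78849/3200000000 rad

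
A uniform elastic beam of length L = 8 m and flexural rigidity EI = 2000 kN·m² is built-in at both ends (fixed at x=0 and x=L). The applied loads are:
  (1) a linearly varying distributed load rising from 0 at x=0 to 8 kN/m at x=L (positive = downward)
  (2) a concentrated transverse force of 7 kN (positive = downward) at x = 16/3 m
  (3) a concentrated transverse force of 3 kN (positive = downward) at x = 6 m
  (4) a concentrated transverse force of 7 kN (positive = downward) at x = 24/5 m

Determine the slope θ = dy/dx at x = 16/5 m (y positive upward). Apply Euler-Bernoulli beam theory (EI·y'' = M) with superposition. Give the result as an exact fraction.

Load 1 — triangular load w₀=8 kN/m (0→w₀ over full span):
  θ_1 = -w₀(2x(L-x)(L-2x)(x+2L)+x²(L-x)²)/(120LEI) = -8·(2·(16/5)·(8-(16/5))·(8-2·(16/5))·((16/5)+2·8)+(16/5)²·(8-(16/5))²)/(120·8·2000) = -384/78125 rad
Load 2 — point force P=7 kN at a=16/3 m (b=L-a=8/3):
  θ_2 = -Pb²x(2aL-(3a+b)x)/(2L³EI)  [x≤a] = -7·(8/3)²·(16/5)·(2·(16/3)·8-(3·(16/3)+(8/3))·(16/5))/(2·8³·2000) = -56/28125 rad
Load 3 — point force P=3 kN at a=6 m (b=L-a=2):
  θ_3 = -Pb²x(2aL-(3a+b)x)/(2L³EI)  [x≤a] = -3·2²·(16/5)·(2·6·8-(3·6+2)·(16/5))/(2·8³·2000) = -3/5000 rad
Load 4 — point force P=7 kN at a=24/5 m (b=L-a=16/5):
  θ_4 = -Pb²x(2aL-(3a+b)x)/(2L³EI)  [x≤a] = -7·(16/5)²·(16/5)·(2·(24/5)·8-(3·(24/5)+(16/5))·(16/5))/(2·8³·2000) = -896/390625 rad
Superposition: θ = Σ θ_i = -275627/28125000 rad ≈ -0.009800 rad

θ(16/5) = -275627/28125000 rad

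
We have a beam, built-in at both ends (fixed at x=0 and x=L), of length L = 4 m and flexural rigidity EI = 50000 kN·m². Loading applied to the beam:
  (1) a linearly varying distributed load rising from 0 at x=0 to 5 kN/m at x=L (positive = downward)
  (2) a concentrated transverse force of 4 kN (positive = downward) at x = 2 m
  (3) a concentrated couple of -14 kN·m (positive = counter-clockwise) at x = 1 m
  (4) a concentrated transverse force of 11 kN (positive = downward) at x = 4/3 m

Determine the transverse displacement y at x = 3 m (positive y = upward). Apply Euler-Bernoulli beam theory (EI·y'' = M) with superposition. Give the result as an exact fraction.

y(3) = -5681/64800000 m

Load 1 — triangular load w₀=5 kN/m (0→w₀ over full span):
  y_1 = -w₀x²(L-x)²(x+2L)/(120LEI) = -5·3²·(4-3)²·(3+2·4)/(120·4·50000) = -33/1600000 m
Load 2 — point force P=4 kN at a=2 m (b=L-a=2):
  y_2 = -Pa²(L-x)²(3bL-(3b+a)(L-x))/(6L³EI)  [x>a] = -4·2²·(4-3)²·(3·2·4-(3·2+2)·(4-3))/(6·4³·50000) = -1/75000 m
Load 3 — applied couple M₀=-14 kN·m at a=1 m (b=L-a=3):
  y_3 = (R_Ax³/6 - M_Ax²/2 - M₀(x-a)²/2)/EI  [x>a] with R_A=-63/16, M_A=21/8 = ((-63/16)·3³/6 - (21/8)·3²/2 - (-14)·(3-1)²/2)/50000 = -49/1600000 m
Load 4 — point force P=11 kN at a=4/3 m (b=L-a=8/3):
  y_4 = -Pa²(L-x)²(3bL-(3b+a)(L-x))/(6L³EI)  [x>a] = -11·(4/3)²·(4-3)²·(3·(8/3)·4-(3·(8/3)+(4/3))·(4-3))/(6·4³·50000) = -187/8100000 m
Superposition: y = Σ y_i = -5681/64800000 m ≈ -0.000088 m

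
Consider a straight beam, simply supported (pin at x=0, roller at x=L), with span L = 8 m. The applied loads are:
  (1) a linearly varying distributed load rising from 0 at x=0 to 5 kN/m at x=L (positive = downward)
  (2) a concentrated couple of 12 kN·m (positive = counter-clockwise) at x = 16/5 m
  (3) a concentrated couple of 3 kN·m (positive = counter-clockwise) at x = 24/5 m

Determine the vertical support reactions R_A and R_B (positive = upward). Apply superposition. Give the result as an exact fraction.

R_A = 205/24 kN, R_B = 275/24 kN

Load 1 — triangular load w₀=5 kN/m (0→w₀ over full span):
  R_A = w₀L/6 = 5·8/6 = 20/3 kN
  R_B = w₀L/3 = 5·8/3 = 40/3 kN
Load 2 — applied couple M₀=12 kN·m at a=16/5 m (b=L-a=24/5):
  R_A = M₀/L = 12/8 = 3/2 kN
  R_B = -M₀/L = -12/8 = -3/2 kN
Load 3 — applied couple M₀=3 kN·m at a=24/5 m (b=L-a=16/5):
  R_A = M₀/L = 3/8 kN
  R_B = -M₀/L = -3/8 kN
Superposition: R_A = 205/24 kN, R_B = 275/24 kN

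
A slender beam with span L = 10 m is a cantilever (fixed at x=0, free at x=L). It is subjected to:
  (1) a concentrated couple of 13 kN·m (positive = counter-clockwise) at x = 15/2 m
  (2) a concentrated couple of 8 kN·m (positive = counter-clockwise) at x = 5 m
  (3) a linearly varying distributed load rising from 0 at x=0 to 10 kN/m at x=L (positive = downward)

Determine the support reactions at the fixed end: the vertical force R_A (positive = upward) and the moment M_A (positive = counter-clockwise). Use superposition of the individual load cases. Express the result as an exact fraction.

R_A = 50 kN, M_A = 937/3 kN·m

Load 1 — applied couple M₀=13 kN·m at a=15/2 m (b=L-a=5/2):
  R_A = 0 kN
  M_A = -M₀ = -13 kN·m
Load 2 — applied couple M₀=8 kN·m at a=5 m (b=L-a=5):
  R_A = 0 kN
  M_A = -M₀ = -8 kN·m
Load 3 — triangular load w₀=10 kN/m (0→w₀ over full span):
  R_A = w₀L/2 = 10·10/2 = 50 kN
  M_A = w₀L²/3 = 10·10²/3 = 1000/3 kN·m
Superposition: R_A = 50 kN, M_A = 937/3 kN·m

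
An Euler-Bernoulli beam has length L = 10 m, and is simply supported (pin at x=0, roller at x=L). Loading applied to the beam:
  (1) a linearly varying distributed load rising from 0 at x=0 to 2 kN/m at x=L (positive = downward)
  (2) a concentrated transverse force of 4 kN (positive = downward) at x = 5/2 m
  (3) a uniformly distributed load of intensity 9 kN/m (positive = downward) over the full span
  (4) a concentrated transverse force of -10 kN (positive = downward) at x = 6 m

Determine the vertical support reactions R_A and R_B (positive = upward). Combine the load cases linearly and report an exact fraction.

Load 1 — triangular load w₀=2 kN/m (0→w₀ over full span):
  R_A = w₀L/6 = 2·10/6 = 10/3 kN
  R_B = w₀L/3 = 2·10/3 = 20/3 kN
Load 2 — point force P=4 kN at a=5/2 m (b=L-a=15/2):
  R_A = Pb/L = 4·(15/2)/10 = 3 kN
  R_B = Pa/L = 4·(5/2)/10 = 1 kN
Load 3 — uniform load w=9 kN/m over full span:
  R_A = wL/2 = 9·10/2 = 45 kN
  R_B = wL/2 = 9·10/2 = 45 kN
Load 4 — point force P=-10 kN at a=6 m (b=L-a=4):
  R_A = Pb/L = (-10)·4/10 = -4 kN
  R_B = Pa/L = (-10)·6/10 = -6 kN
Superposition: R_A = 142/3 kN, R_B = 140/3 kN

R_A = 142/3 kN, R_B = 140/3 kN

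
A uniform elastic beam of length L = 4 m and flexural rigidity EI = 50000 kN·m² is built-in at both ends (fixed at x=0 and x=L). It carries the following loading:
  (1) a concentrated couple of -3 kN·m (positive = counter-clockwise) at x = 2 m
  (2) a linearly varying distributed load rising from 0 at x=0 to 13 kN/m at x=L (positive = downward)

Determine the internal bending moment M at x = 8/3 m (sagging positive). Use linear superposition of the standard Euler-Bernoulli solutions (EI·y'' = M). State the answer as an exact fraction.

Load 1 — applied couple M₀=-3 kN·m at a=2 m (b=L-a=2):
  M_1 = R_Ax - M_A - M₀  [x>a] with R_A=-9/8, M_A=-3/4 = (-9/8)·(8/3) - (-3/4) - (-3) = 3/4 kN·m
Load 2 — triangular load w₀=13 kN/m (0→w₀ over full span):
  M_2 = 3w₀Lx/20 - w₀L²/30 - w₀x³/(6L) = 3·13·4·(8/3)/20 - 13·4²/30 - 13·(8/3)³/(6·4) = 1456/405 kN·m
Superposition: M = Σ M_i = 7039/1620 kN·m ≈ 4.345062 kN·m

M(8/3) = 7039/1620 kN·m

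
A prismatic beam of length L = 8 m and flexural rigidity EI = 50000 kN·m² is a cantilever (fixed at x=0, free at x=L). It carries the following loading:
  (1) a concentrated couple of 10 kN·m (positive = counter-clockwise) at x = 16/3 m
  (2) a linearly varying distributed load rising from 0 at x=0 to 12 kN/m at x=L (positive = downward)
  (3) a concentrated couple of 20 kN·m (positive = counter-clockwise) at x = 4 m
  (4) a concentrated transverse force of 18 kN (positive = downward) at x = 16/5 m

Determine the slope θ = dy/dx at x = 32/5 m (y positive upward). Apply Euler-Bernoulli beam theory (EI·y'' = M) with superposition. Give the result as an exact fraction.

Load 1 — applied couple M₀=10 kN·m at a=16/3 m (b=L-a=8/3):
  θ_1 = M₀a/EI  [x>a] = 10·(16/3)/50000 = 2/1875 rad
Load 2 — triangular load w₀=12 kN/m (0→w₀ over full span):
  θ_2 = (w₀Lx²/4-w₀L²x/3-w₀x⁴/(24L))/EI = (12·8·(32/5)²/4-12·8²·(32/5)/3-12·(32/5)⁴/(24·8))/50000 = -29696/1953125 rad
Load 3 — applied couple M₀=20 kN·m at a=4 m (b=L-a=4):
  θ_3 = M₀a/EI  [x>a] = 20·4/50000 = 1/625 rad
Load 4 — point force P=18 kN at a=16/5 m (b=L-a=24/5):
  θ_4 = -Pa²/(2EI)  [x>a] = -18·(16/5)²/(2·50000) = -144/78125 rad
Superposition: θ = Σ θ_i = -84263/5859375 rad ≈ -0.014381 rad

θ(32/5) = -84263/5859375 rad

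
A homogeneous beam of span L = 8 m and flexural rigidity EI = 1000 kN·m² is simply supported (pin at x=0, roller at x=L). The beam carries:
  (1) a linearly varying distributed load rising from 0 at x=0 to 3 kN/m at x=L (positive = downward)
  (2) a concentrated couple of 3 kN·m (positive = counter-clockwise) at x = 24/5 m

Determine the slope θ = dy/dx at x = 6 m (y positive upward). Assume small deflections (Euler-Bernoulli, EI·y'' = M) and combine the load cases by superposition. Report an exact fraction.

θ(6) = 3443/150000 rad

Load 1 — triangular load w₀=3 kN/m (0→w₀ over full span):
  θ_1 = -w₀(7L⁴-30L²x²+15x⁴)/(360LEI) = -3·(7·8⁴-30·8²·6²+15·6⁴)/(360·8·1000) = 1313/60000 rad
Load 2 — applied couple M₀=3 kN·m at a=24/5 m (b=L-a=16/5):
  θ_2 = (M₀x²/(2L)-M₀(x-a)+C₁)/EI  [x>a] with C₁=M₀(3b²-L²)/(6L)=-52/25 = (3·6²/(2·8)-3·(6-(24/5))+(-52/25))/1000 = 107/100000 rad
Superposition: θ = Σ θ_i = 3443/150000 rad ≈ 0.022953 rad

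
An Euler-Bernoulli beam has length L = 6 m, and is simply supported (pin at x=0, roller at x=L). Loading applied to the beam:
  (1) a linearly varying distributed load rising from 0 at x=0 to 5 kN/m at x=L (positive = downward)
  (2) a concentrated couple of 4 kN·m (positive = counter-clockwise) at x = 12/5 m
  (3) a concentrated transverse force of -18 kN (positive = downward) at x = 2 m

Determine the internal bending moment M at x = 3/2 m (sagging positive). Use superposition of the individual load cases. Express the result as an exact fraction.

M(3/2) = -319/32 kN·m

Load 1 — triangular load w₀=5 kN/m (0→w₀ over full span):
  M_1 = w₀Lx/6 - w₀x³/(6L) = 5·6·(3/2)/6 - 5·(3/2)³/(6·6) = 225/32 kN·m
Load 2 — applied couple M₀=4 kN·m at a=12/5 m (b=L-a=18/5):
  M_2 = M₀x/L  [x≤a] = 4·(3/2)/6 = 1 kN·m
Load 3 — point force P=-18 kN at a=2 m (b=L-a=4):
  M_3 = Pbx/L  [x≤a] = (-18)·4·(3/2)/6 = -18 kN·m
Superposition: M = Σ M_i = -319/32 kN·m ≈ -9.968750 kN·m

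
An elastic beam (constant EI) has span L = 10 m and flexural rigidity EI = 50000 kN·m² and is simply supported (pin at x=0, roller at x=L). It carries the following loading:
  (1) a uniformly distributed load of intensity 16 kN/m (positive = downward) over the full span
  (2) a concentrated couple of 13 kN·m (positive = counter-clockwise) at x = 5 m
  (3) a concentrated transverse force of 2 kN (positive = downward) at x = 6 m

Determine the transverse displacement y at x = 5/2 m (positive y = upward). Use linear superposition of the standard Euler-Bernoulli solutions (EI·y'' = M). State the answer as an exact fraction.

y(5/2) = -145963/4800000 m

Load 1 — uniform load w=16 kN/m over full span:
  y_1 = -wx(L³-2Lx²+x³)/(24EI) = -16·(5/2)·(10³-2·10·(5/2)²+(5/2)³)/(24·50000) = -19/640 m
Load 2 — applied couple M₀=13 kN·m at a=5 m (b=L-a=5):
  y_2 = (M₀x³/(6L)+C₁x)/EI  [x≤a] with C₁=M₀(3b²-L²)/(6L)=-65/12 = (13·(5/2)³/(6·10)+(-65/12)·(5/2))/50000 = -13/64000 m
Load 3 — point force P=2 kN at a=6 m (b=L-a=4):
  y_3 = -Pbx(L²-b²-x²)/(6LEI)  [x≤a] = -2·4·(5/2)·(10²-4²-(5/2)²)/(6·10·50000) = -311/600000 m
Superposition: y = Σ y_i = -145963/4800000 m ≈ -0.030409 m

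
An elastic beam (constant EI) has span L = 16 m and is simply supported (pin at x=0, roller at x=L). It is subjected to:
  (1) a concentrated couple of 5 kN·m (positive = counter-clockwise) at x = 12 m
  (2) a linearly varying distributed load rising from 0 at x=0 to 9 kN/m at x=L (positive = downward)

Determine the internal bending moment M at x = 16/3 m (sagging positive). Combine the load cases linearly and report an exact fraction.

Load 1 — applied couple M₀=5 kN·m at a=12 m (b=L-a=4):
  M_1 = M₀x/L  [x≤a] = 5·(16/3)/16 = 5/3 kN·m
Load 2 — triangular load w₀=9 kN/m (0→w₀ over full span):
  M_2 = w₀Lx/6 - w₀x³/(6L) = 9·16·(16/3)/6 - 9·(16/3)³/(6·16) = 1024/9 kN·m
Superposition: M = Σ M_i = 1039/9 kN·m ≈ 115.444444 kN·m

M(16/3) = 1039/9 kN·m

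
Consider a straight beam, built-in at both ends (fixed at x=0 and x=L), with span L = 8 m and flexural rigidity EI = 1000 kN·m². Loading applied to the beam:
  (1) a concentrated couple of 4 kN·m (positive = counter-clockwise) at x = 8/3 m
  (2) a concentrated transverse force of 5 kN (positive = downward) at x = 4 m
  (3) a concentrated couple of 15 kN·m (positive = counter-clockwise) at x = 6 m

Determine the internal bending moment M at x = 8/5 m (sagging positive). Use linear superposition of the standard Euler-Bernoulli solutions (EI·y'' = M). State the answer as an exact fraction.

Load 1 — applied couple M₀=4 kN·m at a=8/3 m (b=L-a=16/3):
  M_1 = R_Ax - M_A  [x≤a] with R_A=2/3, M_A=0 = (2/3)·(8/5) - 0 = 16/15 kN·m
Load 2 — point force P=5 kN at a=4 m (b=L-a=4):
  M_2 = Pb²(3a+b)x/L³ - Pab²/L²  [x≤a] = 5·4²·(3·4+4)·(8/5)/8³ - 5·4·4²/8² = -1 kN·m
Load 3 — applied couple M₀=15 kN·m at a=6 m (b=L-a=2):
  M_3 = R_Ax - M_A  [x≤a] with R_A=135/64, M_A=75/16 = (135/64)·(8/5) - (75/16) = -21/16 kN·m
Superposition: M = Σ M_i = -299/240 kN·m ≈ -1.245833 kN·m

M(8/5) = -299/240 kN·m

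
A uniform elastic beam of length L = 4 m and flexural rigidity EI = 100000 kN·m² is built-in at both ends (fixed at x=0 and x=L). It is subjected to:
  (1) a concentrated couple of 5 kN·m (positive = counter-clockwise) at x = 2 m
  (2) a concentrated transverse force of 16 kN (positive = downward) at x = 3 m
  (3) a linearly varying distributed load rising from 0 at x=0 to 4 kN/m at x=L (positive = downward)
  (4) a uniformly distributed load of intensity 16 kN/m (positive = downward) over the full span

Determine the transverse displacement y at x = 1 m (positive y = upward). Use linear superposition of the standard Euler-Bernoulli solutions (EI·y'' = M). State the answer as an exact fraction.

y(1) = -1937/24000000 m

Load 1 — applied couple M₀=5 kN·m at a=2 m (b=L-a=2):
  y_1 = (R_Ax³/6 - M_Ax²/2)/EI  [x≤a] with R_A=15/8, M_A=5/4 = ((15/8)·1³/6 - (5/4)·1²/2)/100000 = -1/320000 m
Load 2 — point force P=16 kN at a=3 m (b=L-a=1):
  y_2 = -Pb²x²(3aL-(3a+b)x)/(6L³EI)  [x≤a] = -16·1²·1²·(3·3·4-(3·3+1)·1)/(6·4³·100000) = -13/1200000 m
Load 3 — triangular load w₀=4 kN/m (0→w₀ over full span):
  y_3 = -w₀x²(L-x)²(x+2L)/(120LEI) = -4·1²·(4-1)²·(1+2·4)/(120·4·100000) = -27/4000000 m
Load 4 — uniform load w=16 kN/m over full span:
  y_4 = -wx²(L-x)²/(24EI) = -16·1²·(4-1)²/(24·100000) = -3/50000 m
Superposition: y = Σ y_i = -1937/24000000 m ≈ -0.000081 m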